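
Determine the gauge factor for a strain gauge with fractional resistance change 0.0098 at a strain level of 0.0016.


GF = (dR/R) / epsilon
= 0.0098 / 0.0016
= 6.1250

6.1250


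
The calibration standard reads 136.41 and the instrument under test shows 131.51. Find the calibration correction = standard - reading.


Correction = standard - reading
= 136.41 - 131.51
= 4.9000

4.9000


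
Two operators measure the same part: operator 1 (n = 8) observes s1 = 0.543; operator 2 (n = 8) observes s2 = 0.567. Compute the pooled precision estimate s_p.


s_p = sqrt(((n1-1)*s1^2 + (n2-1)*s2^2) / (n1+n2-2))
numerator = (8-1)*0.543^2 + (8-1)*0.567^2 = 2.063943 + 2.250423 = 4.314366
denominator = 8 + 8 - 2 = 14
s_p^2 = 4.314366 / 14 = 0.308169
s_p = sqrt(0.308169) = 0.5551

0.5551


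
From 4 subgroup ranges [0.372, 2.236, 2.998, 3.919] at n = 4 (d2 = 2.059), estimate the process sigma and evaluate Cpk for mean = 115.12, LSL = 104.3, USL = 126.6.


R_bar = (0.372 + 2.236 + 2.998 + 3.919) / 4 = 2.38125
sigma = R_bar / d2 = 2.38125 / 2.059 = 1.156508
Cp = (USL - LSL)/(6*sigma) = (126.6 - 104.3)/(6*1.156508) = 3.2137
Cpu = (126.6 - 115.12)/(3*1.156508) = 3.3088
Cpl = (115.12 - 104.3)/(3*1.156508) = 3.1186
Cpk = min(Cpu, Cpl) = 3.1186

3.1186


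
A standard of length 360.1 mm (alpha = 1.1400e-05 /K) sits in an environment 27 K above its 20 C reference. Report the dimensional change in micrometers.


dL = L * alpha * dT
= 360.1 * 1.1400e-05 * 27
= 0.1108388 mm
dL_um = 0.1108388 * 1000 = 110.8388 um

110.8388


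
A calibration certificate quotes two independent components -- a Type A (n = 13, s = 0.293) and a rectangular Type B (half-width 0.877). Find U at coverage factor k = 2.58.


u_A = s / sqrt(n) = 0.293 / sqrt(13) = 0.081263579
u_B = half_width / sqrt(3) = 0.877 / sqrt(3) = 0.50633619
uc = sqrt(u_A^2 + u_B^2) = sqrt(0.081263579^2 + 0.50633619^2) = 0.51281586
U = k * uc = 2.58 * 0.51281586
U = 1.3231

1.3231


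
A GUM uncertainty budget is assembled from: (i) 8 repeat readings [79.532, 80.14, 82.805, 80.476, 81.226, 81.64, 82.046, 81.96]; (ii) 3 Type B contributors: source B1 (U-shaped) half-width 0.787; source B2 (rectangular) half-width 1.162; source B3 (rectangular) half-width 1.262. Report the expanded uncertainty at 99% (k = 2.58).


mean = (79.532 + 80.14 + 82.805 + 80.476 + 81.226 + 81.64 + 82.046 + 81.96) / 8 = 81.228125
s = sqrt(sum((x - mean)^2)/(n-1)) = 1.1011221
u_A = s / sqrt(n) = 1.1011221 / sqrt(8) = 0.38930545
u_B1 = 0.787 / sqrt(2) = 0.55649304
u_B2 = 1.162 / sqrt(3) = 0.67088101
u_B3 = 1.262 / sqrt(3) = 0.72861604
uc = sqrt(0.38930545^2 + 0.55649304^2 + 0.67088101^2 + 0.72861604^2) = 1.2009188
U = k * uc = 2.58 * 1.2009188
U = 3.0984

3.0984


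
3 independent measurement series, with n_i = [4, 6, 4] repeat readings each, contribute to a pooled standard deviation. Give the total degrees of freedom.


nu = sum_i (n_i - 1)
nu = ((4 - 1) + (6 - 1) + (4 - 1))
nu = 3 + 5 + 3
nu = 11

11


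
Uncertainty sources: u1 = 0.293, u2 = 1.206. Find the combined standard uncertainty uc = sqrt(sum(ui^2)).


uc = sqrt(0.293^2 + 1.206^2)
uc = sqrt(1.540285)
uc = 1.2411

1.2411


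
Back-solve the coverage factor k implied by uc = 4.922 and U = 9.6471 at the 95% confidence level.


k = U / uc
k = 9.6471 / 4.922
k = 1.96

1.96


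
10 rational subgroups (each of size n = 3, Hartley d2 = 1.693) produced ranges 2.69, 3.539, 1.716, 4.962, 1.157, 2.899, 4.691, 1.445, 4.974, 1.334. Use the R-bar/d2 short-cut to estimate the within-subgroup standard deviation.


R_bar = (2.69 + 3.539 + 1.716 + 4.962 + 1.157 + 2.899 + 4.691 + 1.445 + 4.974 + 1.334) / 10
R_bar = 29.407 / 10 = 2.9407
sigma_hat = R_bar / d2 = 2.9407 / 1.693 = 1.7370

1.7370


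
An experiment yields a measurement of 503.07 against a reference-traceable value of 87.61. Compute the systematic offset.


Systematic error = measured - true
= 503.07 - 87.61
= 415.4600

415.4600


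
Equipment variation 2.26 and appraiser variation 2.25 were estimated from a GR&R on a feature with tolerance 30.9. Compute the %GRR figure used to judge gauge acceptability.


GRR = sqrt(EV^2 + AV^2) = sqrt(2.26^2 + 2.25^2) = 3.1890594
%GRR = GRR / tol * 100 = 3.1890594 / 30.9 * 100
%GRR = 10.3206

10.3206


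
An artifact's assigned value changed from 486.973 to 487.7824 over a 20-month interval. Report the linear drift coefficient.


rate = (v2 - v1) / months
= (487.7824 - 486.973) / 20
= 0.8094 / 20
= 0.0405

0.0405


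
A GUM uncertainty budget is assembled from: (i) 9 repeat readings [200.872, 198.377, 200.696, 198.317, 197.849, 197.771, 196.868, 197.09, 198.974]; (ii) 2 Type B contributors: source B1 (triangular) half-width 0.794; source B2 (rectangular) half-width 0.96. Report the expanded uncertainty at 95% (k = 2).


mean = (200.872 + 198.377 + 200.696 + 198.317 + 197.849 + 197.771 + 196.868 + 197.09 + 198.974) / 9 = 198.5348889
s = sqrt(sum((x - mean)^2)/(n-1)) = 1.428194
u_A = s / sqrt(n) = 1.428194 / sqrt(9) = 0.47606467
u_B1 = 0.794 / sqrt(6) = 0.32414914
u_B2 = 0.96 / sqrt(3) = 0.55425626
uc = sqrt(0.47606467^2 + 0.32414914^2 + 0.55425626^2) = 0.79931861
U = k * uc = 2 * 0.79931861
U = 1.5986

1.5986


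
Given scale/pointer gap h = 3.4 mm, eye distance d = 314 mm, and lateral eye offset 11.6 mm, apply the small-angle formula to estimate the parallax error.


error = h * offset / d
= 3.4 * 11.6 / 314
= 0.1256

0.1256


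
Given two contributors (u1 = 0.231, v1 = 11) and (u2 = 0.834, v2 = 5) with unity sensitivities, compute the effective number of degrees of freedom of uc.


uc = sqrt(u1^2 + u2^2) = sqrt(0.231^2 + 0.834^2) = 0.86539991
v_eff = uc^4 / (u1^4/v1 + u2^4/v2)
= 0.86539991^4 / (0.231^4/11 + 0.834^4/5)
= 0.56087668 / 0.097018484
v_eff = 5.7811

5.7811


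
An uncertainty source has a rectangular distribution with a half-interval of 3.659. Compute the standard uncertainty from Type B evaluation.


u_B = half_width / sqrt(3)
u_B = 3.659 / 1.7320508
u_B = 2.1125

2.1125


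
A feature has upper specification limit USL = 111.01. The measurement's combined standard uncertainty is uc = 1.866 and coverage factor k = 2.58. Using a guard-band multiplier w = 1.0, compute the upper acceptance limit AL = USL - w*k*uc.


U = k * uc = 2.58 * 1.866 = 4.81428
guard band g = w * U = 1.0 * 4.81428 = 4.81428
AL = USL - g = 111.01 - 4.81428
AL = 106.1957

106.1957


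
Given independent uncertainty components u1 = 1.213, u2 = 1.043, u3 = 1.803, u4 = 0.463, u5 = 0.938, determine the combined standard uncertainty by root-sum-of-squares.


uc = sqrt(1.213^2 + 1.043^2 + 1.803^2 + 0.463^2 + 0.938^2)
uc = sqrt(6.90424)
uc = 2.6276

2.6276


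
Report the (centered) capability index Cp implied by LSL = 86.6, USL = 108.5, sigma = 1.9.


Cp = (USL - LSL) / (6 * sigma)
= (108.5 - 86.6) / (6 * 1.9)
= 21.9000 / 11.4000
= 1.9211

1.9211


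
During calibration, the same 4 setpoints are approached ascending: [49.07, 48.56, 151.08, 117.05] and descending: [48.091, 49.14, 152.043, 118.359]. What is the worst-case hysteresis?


|49.07 - 48.091| = 0.9790
|48.56 - 49.14| = 0.5800
|151.08 - 152.043| = 0.9630
|117.05 - 118.359| = 1.3090
hysteresis = max(diffs) = 1.3090

1.3090


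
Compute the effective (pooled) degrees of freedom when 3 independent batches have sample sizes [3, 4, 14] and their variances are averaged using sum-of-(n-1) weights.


nu = sum_i (n_i - 1)
nu = ((3 - 1) + (4 - 1) + (14 - 1))
nu = 2 + 3 + 13
nu = 18

18


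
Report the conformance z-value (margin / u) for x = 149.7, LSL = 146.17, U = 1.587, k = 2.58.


u = U / k = 1.587 / 2.58 = 0.61511628
margin = |LSL - x| = |146.17 - 149.7| = 3.53
z = margin / u = 3.53 / 0.61511628
z = 5.7388

5.7388


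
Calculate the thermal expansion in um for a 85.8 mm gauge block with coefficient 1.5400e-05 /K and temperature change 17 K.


dL = L * alpha * dT
= 85.8 * 1.5400e-05 * 17
= 0.0224624 mm
dL_um = 0.0224624 * 1000 = 22.4624 um

22.4624


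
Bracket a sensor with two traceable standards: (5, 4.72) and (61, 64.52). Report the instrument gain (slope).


slope = (y2 - y1) / (x2 - x1)
= (64.52 - 4.72) / (61 - 5)
= 59.8000 / 56
= 1.0679

1.0679


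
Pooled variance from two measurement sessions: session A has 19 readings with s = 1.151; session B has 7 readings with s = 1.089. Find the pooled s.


s_p = sqrt(((n1-1)*s1^2 + (n2-1)*s2^2) / (n1+n2-2))
numerator = (19-1)*1.151^2 + (7-1)*1.089^2 = 23.846418 + 7.115526 = 30.961944
denominator = 19 + 7 - 2 = 24
s_p^2 = 30.961944 / 24 = 1.290081
s_p = sqrt(1.290081) = 1.1358

1.1358


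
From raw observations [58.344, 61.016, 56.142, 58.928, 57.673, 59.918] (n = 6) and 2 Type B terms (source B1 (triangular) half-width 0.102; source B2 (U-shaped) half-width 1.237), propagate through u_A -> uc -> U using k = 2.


mean = (58.344 + 61.016 + 56.142 + 58.928 + 57.673 + 59.918) / 6 = 58.67016667
s = sqrt(sum((x - mean)^2)/(n-1)) = 1.7099037
u_A = s / sqrt(n) = 1.7099037 / sqrt(6) = 0.69806526
u_B1 = 0.102 / sqrt(6) = 0.041641326
u_B2 = 1.237 / sqrt(2) = 0.87469109
uc = sqrt(0.69806526^2 + 0.041641326^2 + 0.87469109^2) = 1.1198721
U = k * uc = 2 * 1.1198721
U = 2.2397

2.2397


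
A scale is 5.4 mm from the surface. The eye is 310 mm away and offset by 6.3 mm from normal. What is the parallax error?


error = h * offset / d
= 5.4 * 6.3 / 310
= 0.1097

0.1097


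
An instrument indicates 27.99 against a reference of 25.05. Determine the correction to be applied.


Correction = standard - reading
= 25.05 - 27.99
= -2.9400

-2.9400


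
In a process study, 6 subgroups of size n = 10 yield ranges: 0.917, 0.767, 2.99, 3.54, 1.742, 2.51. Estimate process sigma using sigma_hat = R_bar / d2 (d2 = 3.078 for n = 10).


R_bar = (0.917 + 0.767 + 2.99 + 3.54 + 1.742 + 2.51) / 6
R_bar = 12.466 / 6 = 2.0776667
sigma_hat = R_bar / d2 = 2.0776667 / 3.078 = 0.6750

0.6750


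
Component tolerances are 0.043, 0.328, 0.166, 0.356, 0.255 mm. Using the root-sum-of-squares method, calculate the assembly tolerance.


RSS = sqrt(0.043^2 + 0.328^2 + 0.166^2 + 0.356^2 + 0.255^2)
= sqrt(0.32875)
= 0.5734

0.5734


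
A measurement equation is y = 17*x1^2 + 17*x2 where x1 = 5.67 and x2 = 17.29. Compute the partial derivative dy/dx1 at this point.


y = 17*x1^2 + 17*x2
dy/dx1 = 2*17*x1
Evaluate at x1 = 5.67: c1 = 34 * 5.67
c1 = 192.7800

192.7800


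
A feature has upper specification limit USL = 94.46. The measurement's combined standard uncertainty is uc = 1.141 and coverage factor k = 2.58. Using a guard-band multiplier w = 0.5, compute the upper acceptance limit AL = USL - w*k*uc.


U = k * uc = 2.58 * 1.141 = 2.94378
guard band g = w * U = 0.5 * 2.94378 = 1.47189
AL = USL - g = 94.46 - 1.47189
AL = 92.9881

92.9881


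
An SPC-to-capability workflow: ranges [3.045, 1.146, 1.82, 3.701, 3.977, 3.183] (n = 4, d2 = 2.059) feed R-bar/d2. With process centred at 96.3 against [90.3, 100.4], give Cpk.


R_bar = (3.045 + 1.146 + 1.82 + 3.701 + 3.977 + 3.183) / 6 = 2.812
sigma = R_bar / d2 = 2.812 / 2.059 = 1.3657115
Cp = (USL - LSL)/(6*sigma) = (100.4 - 90.3)/(6*1.3657115) = 1.2326
Cpu = (100.4 - 96.3)/(3*1.3657115) = 1.0007
Cpl = (96.3 - 90.3)/(3*1.3657115) = 1.4644
Cpk = min(Cpu, Cpl) = 1.0007

1.0007


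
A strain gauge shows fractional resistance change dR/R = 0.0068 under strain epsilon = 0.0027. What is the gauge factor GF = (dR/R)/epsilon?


GF = (dR/R) / epsilon
= 0.0068 / 0.0027
= 2.5185

2.5185


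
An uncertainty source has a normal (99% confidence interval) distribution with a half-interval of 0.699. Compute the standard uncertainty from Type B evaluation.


u_B = half_width / 2.576
u_B = 0.699 / 2.576
u_B = 0.2714

0.2714


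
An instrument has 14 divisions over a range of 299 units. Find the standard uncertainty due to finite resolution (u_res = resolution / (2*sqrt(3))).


resolution = range / divisions
resolution = 299 / 14 = 21.357143
u_res = resolution / (2*sqrt(3))
u_res = 21.357143 / 3.4641016
u_res = 6.1653

6.1653


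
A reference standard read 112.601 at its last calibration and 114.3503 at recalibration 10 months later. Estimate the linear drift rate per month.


rate = (v2 - v1) / months
= (114.3503 - 112.601) / 10
= 1.7493 / 10
= 0.1749

0.1749


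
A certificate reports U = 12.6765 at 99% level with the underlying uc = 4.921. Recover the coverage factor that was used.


k = U / uc
k = 12.6765 / 4.921
k = 2.576

2.576


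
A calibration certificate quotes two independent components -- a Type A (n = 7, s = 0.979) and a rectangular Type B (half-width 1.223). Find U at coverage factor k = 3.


u_A = s / sqrt(n) = 0.979 / sqrt(7) = 0.37002722
u_B = half_width / sqrt(3) = 1.223 / sqrt(3) = 0.70609938
uc = sqrt(u_A^2 + u_B^2) = sqrt(0.37002722^2 + 0.70609938^2) = 0.79718033
U = k * uc = 3 * 0.79718033
U = 2.3915

2.3915


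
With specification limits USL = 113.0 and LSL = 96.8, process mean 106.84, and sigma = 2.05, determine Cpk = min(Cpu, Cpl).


Cpu = (USL - mean) / (3*sigma) = (113.0 - 106.84) / (3*2.05) = 1.0016
Cpl = (mean - LSL) / (3*sigma) = (106.84 - 96.8) / (3*2.05) = 1.6325
Cpk = min(Cpu, Cpl) = 1.0016

1.0016


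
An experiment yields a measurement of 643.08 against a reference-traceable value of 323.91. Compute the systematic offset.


Systematic error = measured - true
= 643.08 - 323.91
= 319.1700

319.1700


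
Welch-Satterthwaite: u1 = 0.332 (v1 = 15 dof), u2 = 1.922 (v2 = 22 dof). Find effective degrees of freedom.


uc = sqrt(u1^2 + u2^2) = sqrt(0.332^2 + 1.922^2) = 1.9504635
v_eff = uc^4 / (u1^4/v1 + u2^4/v2)
= 1.9504635^4 / (0.332^4/15 + 1.922^4/22)
= 14.472758 / 0.62109435
v_eff = 23.3020

23.3020


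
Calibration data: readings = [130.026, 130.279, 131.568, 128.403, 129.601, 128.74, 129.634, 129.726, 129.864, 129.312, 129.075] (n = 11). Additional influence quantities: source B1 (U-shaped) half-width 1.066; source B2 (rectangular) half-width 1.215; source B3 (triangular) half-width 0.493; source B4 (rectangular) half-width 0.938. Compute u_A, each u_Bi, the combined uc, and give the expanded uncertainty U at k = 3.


mean = (130.026 + 130.279 + 131.568 + 128.403 + 129.601 + 128.74 + 129.634 + 129.726 + 129.864 + 129.312 + 129.075) / 11 = 129.6570909
s = sqrt(sum((x - mean)^2)/(n-1)) = 0.84246038
u_A = s / sqrt(n) = 0.84246038 / sqrt(11) = 0.25401136
u_B1 = 1.066 / sqrt(2) = 0.75377583
u_B2 = 1.215 / sqrt(3) = 0.70148058
u_B3 = 0.493 / sqrt(6) = 0.20126641
u_B4 = 0.938 / sqrt(3) = 0.54155455
uc = sqrt(0.25401136^2 + 0.75377583^2 + 0.70148058^2 + 0.20126641^2 + 0.54155455^2) = 1.2077103
U = k * uc = 3 * 1.2077103
U = 3.6231

3.6231


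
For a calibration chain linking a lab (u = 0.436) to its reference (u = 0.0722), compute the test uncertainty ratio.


TUR = u_lab / u_ref
= 0.436 / 0.0722
= 6.0388

6.0388


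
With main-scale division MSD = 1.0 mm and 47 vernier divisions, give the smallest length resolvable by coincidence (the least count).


LC = MSD / n_div
= 1.0 / 47
= 0.0213

0.0213


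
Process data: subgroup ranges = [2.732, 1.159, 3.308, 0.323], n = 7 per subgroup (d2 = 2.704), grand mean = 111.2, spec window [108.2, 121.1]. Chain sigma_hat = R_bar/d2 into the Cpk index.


R_bar = (2.732 + 1.159 + 3.308 + 0.323) / 4 = 1.8805
sigma = R_bar / d2 = 1.8805 / 2.704 = 0.69545118
Cp = (USL - LSL)/(6*sigma) = (121.1 - 108.2)/(6*0.69545118) = 3.0915
Cpu = (121.1 - 111.2)/(3*0.69545118) = 4.7451
Cpl = (111.2 - 108.2)/(3*0.69545118) = 1.4379
Cpk = min(Cpu, Cpl) = 1.4379

1.4379


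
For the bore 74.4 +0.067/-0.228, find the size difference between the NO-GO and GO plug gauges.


GO = nominal - lower_tol (smallest hole = maximum material condition)
GO = 74.4 - 0.228 = 74.172
NO-GO = nominal + upper_tol (largest hole = least material condition)
NO-GO = 74.4 + 0.067 = 74.467
spread = NO-GO - GO = 74.467 - 74.172 = 0.2950

0.2950


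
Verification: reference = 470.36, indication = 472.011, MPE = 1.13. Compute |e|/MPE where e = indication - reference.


e = indication - reference = 472.011 - 470.36 = 1.6510
|e| = 1.6510
ratio = |e| / MPE = 1.6510 / 1.13
ratio = 1.4611

1.4611


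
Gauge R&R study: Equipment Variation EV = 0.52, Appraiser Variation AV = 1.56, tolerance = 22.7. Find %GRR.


GRR = sqrt(EV^2 + AV^2) = sqrt(0.52^2 + 1.56^2) = 1.6443844
%GRR = GRR / tol * 100 = 1.6443844 / 22.7 * 100
%GRR = 7.2440

7.2440


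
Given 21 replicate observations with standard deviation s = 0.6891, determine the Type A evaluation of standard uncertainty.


u_A = s / sqrt(n)
u_A = 0.6891 / sqrt(21)
u_A = 0.6891 / 4.5825757
u_A = 0.1504

0.1504


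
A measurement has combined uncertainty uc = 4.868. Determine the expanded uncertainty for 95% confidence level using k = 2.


U = k * uc
U = 2 * 4.868
U = 9.7360

9.7360


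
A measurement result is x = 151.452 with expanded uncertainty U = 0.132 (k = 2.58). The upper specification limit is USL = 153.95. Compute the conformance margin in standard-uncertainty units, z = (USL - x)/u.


u = U / k = 0.132 / 2.58 = 0.051162791
margin = |USL - x| = |153.95 - 151.452| = 2.498
z = margin / u = 2.498 / 0.051162791
z = 48.8245

48.8245


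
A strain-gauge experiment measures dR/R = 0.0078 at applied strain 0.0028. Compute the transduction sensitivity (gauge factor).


GF = (dR/R) / epsilon
= 0.0078 / 0.0028
= 2.7857

2.7857


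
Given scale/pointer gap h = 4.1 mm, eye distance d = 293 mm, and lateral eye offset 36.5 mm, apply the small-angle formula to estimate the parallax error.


error = h * offset / d
= 4.1 * 36.5 / 293
= 0.5108

0.5108


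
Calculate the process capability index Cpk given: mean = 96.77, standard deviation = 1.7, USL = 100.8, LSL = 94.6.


Cpu = (USL - mean) / (3*sigma) = (100.8 - 96.77) / (3*1.7) = 0.7902
Cpl = (mean - LSL) / (3*sigma) = (96.77 - 94.6) / (3*1.7) = 0.4255
Cpk = min(Cpu, Cpl) = 0.4255

0.4255


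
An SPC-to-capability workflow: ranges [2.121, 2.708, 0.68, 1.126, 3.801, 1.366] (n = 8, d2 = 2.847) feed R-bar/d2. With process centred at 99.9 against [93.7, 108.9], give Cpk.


R_bar = (2.121 + 2.708 + 0.68 + 1.126 + 3.801 + 1.366) / 6 = 1.967
sigma = R_bar / d2 = 1.967 / 2.847 = 0.6909027
Cp = (USL - LSL)/(6*sigma) = (108.9 - 93.7)/(6*0.6909027) = 3.6667
Cpu = (108.9 - 99.9)/(3*0.6909027) = 4.3421
Cpl = (99.9 - 93.7)/(3*0.6909027) = 2.9913
Cpk = min(Cpu, Cpl) = 2.9913

2.9913


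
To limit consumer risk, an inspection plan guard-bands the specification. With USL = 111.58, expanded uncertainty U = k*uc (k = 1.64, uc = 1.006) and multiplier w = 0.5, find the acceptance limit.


U = k * uc = 1.64 * 1.006 = 1.64984
guard band g = w * U = 0.5 * 1.64984 = 0.82492
AL = USL - g = 111.58 - 0.82492
AL = 110.7551

110.7551


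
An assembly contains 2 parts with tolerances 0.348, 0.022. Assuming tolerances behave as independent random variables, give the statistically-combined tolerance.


RSS = sqrt(0.348^2 + 0.022^2)
= sqrt(0.121588)
= 0.3487

0.3487


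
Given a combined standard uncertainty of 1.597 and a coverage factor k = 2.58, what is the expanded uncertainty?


U = k * uc
U = 2.58 * 1.597
U = 4.1203

4.1203


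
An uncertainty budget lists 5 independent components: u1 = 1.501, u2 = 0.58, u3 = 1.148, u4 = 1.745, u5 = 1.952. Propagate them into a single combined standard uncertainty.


uc = sqrt(1.501^2 + 0.58^2 + 1.148^2 + 1.745^2 + 1.952^2)
uc = sqrt(10.762634)
uc = 3.2806

3.2806


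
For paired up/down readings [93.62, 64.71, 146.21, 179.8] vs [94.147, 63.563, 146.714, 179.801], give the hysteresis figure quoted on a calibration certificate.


|93.62 - 94.147| = 0.5270
|64.71 - 63.563| = 1.1470
|146.21 - 146.714| = 0.5040
|179.8 - 179.801| = 0.0010
hysteresis = max(diffs) = 1.1470

1.1470


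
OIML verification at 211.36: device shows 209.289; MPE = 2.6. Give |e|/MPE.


e = indication - reference = 209.289 - 211.36 = -2.0710
|e| = 2.0710
ratio = |e| / MPE = 2.0710 / 2.6
ratio = 0.7965

0.7965


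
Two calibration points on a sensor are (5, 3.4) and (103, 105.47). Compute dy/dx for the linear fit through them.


slope = (y2 - y1) / (x2 - x1)
= (105.47 - 3.4) / (103 - 5)
= 102.0700 / 98
= 1.0415

1.0415


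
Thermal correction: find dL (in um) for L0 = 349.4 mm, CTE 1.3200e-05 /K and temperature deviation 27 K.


dL = L * alpha * dT
= 349.4 * 1.3200e-05 * 27
= 0.1245262 mm
dL_um = 0.1245262 * 1000 = 124.5262 um

124.5262


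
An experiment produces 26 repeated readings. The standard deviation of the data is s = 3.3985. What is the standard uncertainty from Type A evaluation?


u_A = s / sqrt(n)
u_A = 3.3985 / sqrt(26)
u_A = 3.3985 / 5.0990195
u_A = 0.6665

0.6665


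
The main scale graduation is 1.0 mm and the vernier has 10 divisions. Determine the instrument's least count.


LC = MSD / n_div
= 1.0 / 10
= 0.1000

0.1000


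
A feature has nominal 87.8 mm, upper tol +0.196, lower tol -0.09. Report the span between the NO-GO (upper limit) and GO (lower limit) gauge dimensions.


GO = nominal - lower_tol (smallest hole = maximum material condition)
GO = 87.8 - 0.09 = 87.71
NO-GO = nominal + upper_tol (largest hole = least material condition)
NO-GO = 87.8 + 0.196 = 87.996
spread = NO-GO - GO = 87.996 - 87.71 = 0.2860

0.2860


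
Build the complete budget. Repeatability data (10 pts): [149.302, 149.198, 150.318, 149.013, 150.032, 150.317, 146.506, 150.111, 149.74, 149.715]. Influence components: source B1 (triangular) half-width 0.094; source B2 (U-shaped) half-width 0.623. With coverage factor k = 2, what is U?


mean = (149.302 + 149.198 + 150.318 + 149.013 + 150.032 + 150.317 + 146.506 + 150.111 + 149.74 + 149.715) / 10 = 149.4252
s = sqrt(sum((x - mean)^2)/(n-1)) = 1.1241019
u_A = s / sqrt(n) = 1.1241019 / sqrt(10) = 0.35547223
u_B1 = 0.094 / sqrt(6) = 0.038375339
u_B2 = 0.623 / sqrt(2) = 0.44052752
uc = sqrt(0.35547223^2 + 0.038375339^2 + 0.44052752^2) = 0.56736026
U = k * uc = 2 * 0.56736026
U = 1.1347

1.1347


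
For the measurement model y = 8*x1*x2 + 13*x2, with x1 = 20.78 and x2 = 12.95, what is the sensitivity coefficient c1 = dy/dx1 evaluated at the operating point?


y = 8*x1*x2 + 13*x2
dy/dx1 = 8*x2
Evaluate at x2 = 12.95: c1 = 8 * 12.95
c1 = 103.6000

103.6000


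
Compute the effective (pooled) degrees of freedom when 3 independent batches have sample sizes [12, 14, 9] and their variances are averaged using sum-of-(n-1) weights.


nu = sum_i (n_i - 1)
nu = ((12 - 1) + (14 - 1) + (9 - 1))
nu = 11 + 13 + 8
nu = 32

32


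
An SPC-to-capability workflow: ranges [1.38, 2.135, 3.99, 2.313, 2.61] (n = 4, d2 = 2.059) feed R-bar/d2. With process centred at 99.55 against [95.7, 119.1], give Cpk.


R_bar = (1.38 + 2.135 + 3.99 + 2.313 + 2.61) / 5 = 2.4856
sigma = R_bar / d2 = 2.4856 / 2.059 = 1.207188
Cp = (USL - LSL)/(6*sigma) = (119.1 - 95.7)/(6*1.207188) = 3.2306
Cpu = (119.1 - 99.55)/(3*1.207188) = 5.3982
Cpl = (99.55 - 95.7)/(3*1.207188) = 1.0631
Cpk = min(Cpu, Cpl) = 1.0631

1.0631


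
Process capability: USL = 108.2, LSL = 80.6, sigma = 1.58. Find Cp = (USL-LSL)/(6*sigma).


Cp = (USL - LSL) / (6 * sigma)
= (108.2 - 80.6) / (6 * 1.58)
= 27.6000 / 9.4800
= 2.9114

2.9114


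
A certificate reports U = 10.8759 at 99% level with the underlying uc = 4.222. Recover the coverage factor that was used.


k = U / uc
k = 10.8759 / 4.222
k = 2.576

2.576


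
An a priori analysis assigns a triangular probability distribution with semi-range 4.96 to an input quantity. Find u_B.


u_B = half_width / sqrt(6)
u_B = 4.96 / 2.4494897
u_B = 2.0249

2.0249


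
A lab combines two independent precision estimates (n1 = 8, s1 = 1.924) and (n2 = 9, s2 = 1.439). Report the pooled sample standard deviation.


s_p = sqrt(((n1-1)*s1^2 + (n2-1)*s2^2) / (n1+n2-2))
numerator = (8-1)*1.924^2 + (9-1)*1.439^2 = 25.912432 + 16.565768 = 42.4782
denominator = 8 + 9 - 2 = 15
s_p^2 = 42.4782 / 15 = 2.83188
s_p = sqrt(2.83188) = 1.6828

1.6828


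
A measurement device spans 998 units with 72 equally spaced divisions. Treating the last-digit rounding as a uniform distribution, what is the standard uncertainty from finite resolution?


resolution = range / divisions
resolution = 998 / 72 = 13.861111
u_res = resolution / (2*sqrt(3))
u_res = 13.861111 / 3.4641016
u_res = 4.0014

4.0014


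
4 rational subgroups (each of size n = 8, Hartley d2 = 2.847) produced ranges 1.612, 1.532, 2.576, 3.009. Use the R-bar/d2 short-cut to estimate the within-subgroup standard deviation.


R_bar = (1.612 + 1.532 + 2.576 + 3.009) / 4
R_bar = 8.729 / 4 = 2.18225
sigma_hat = R_bar / d2 = 2.18225 / 2.847 = 0.7665

0.7665


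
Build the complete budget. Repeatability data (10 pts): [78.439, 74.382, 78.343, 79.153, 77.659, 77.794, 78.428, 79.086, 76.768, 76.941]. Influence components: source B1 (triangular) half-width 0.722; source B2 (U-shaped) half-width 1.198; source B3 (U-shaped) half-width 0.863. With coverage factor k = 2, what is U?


mean = (78.439 + 74.382 + 78.343 + 79.153 + 77.659 + 77.794 + 78.428 + 79.086 + 76.768 + 76.941) / 10 = 77.6993
s = sqrt(sum((x - mean)^2)/(n-1)) = 1.4136674
u_A = s / sqrt(n) = 1.4136674 / sqrt(10) = 0.44704088
u_B1 = 0.722 / sqrt(6) = 0.29475527
u_B2 = 1.198 / sqrt(2) = 0.84711392
u_B3 = 0.863 / sqrt(2) = 0.61023315
uc = sqrt(0.44704088^2 + 0.29475527^2 + 0.84711392^2 + 0.61023315^2) = 1.173334
U = k * uc = 2 * 1.173334
U = 2.3467

2.3467


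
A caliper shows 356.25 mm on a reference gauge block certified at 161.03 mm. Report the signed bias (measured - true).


Systematic error = measured - true
= 356.25 - 161.03
= 195.2200

195.2200


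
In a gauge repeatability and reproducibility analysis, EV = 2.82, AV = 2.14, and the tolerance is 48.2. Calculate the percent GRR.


GRR = sqrt(EV^2 + AV^2) = sqrt(2.82^2 + 2.14^2) = 3.5400565
%GRR = GRR / tol * 100 = 3.5400565 / 48.2 * 100
%GRR = 7.3445

7.3445


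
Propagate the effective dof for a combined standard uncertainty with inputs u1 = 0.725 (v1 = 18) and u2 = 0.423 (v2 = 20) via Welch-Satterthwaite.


uc = sqrt(u1^2 + u2^2) = sqrt(0.725^2 + 0.423^2) = 0.83937715
v_eff = uc^4 / (u1^4/v1 + u2^4/v2)
= 0.83937715^4 / (0.725^4/18 + 0.423^4/20)
= 0.49639634 / 0.016949759
v_eff = 29.2863

29.2863


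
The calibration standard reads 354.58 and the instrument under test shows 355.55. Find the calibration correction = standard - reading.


Correction = standard - reading
= 354.58 - 355.55
= -0.9700

-0.9700


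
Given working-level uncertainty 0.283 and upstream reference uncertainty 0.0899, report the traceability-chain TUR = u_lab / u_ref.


TUR = u_lab / u_ref
= 0.283 / 0.0899
= 3.1479

3.1479


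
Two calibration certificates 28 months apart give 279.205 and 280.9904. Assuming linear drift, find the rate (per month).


rate = (v2 - v1) / months
= (280.9904 - 279.205) / 28
= 1.7854 / 28
= 0.0638

0.0638


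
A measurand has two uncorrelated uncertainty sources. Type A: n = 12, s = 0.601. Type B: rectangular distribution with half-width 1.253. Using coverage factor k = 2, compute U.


u_A = s / sqrt(n) = 0.601 / sqrt(12) = 0.17349376
u_B = half_width / sqrt(3) = 1.253 / sqrt(3) = 0.72341989
uc = sqrt(u_A^2 + u_B^2) = sqrt(0.17349376^2 + 0.72341989^2) = 0.74393308
U = k * uc = 2 * 0.74393308
U = 1.4879

1.4879


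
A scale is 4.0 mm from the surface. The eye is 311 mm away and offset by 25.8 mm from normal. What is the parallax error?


error = h * offset / d
= 4.0 * 25.8 / 311
= 0.3318

0.3318


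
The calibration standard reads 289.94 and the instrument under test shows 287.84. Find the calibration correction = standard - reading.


Correction = standard - reading
= 289.94 - 287.84
= 2.1000

2.1000


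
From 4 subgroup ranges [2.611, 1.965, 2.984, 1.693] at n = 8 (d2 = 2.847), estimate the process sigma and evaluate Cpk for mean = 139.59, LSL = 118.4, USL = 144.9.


R_bar = (2.611 + 1.965 + 2.984 + 1.693) / 4 = 2.31325
sigma = R_bar / d2 = 2.31325 / 2.847 = 0.81252195
Cp = (USL - LSL)/(6*sigma) = (144.9 - 118.4)/(6*0.81252195) = 5.4358
Cpu = (144.9 - 139.59)/(3*0.81252195) = 2.1784
Cpl = (139.59 - 118.4)/(3*0.81252195) = 8.6931
Cpk = min(Cpu, Cpl) = 2.1784

2.1784


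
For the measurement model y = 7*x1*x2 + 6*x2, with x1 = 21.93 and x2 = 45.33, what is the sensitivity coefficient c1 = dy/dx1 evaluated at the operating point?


y = 7*x1*x2 + 6*x2
dy/dx1 = 7*x2
Evaluate at x2 = 45.33: c1 = 7 * 45.33
c1 = 317.3100

317.3100


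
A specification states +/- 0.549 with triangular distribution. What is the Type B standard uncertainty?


u_B = half_width / sqrt(6)
u_B = 0.549 / 2.4494897
u_B = 0.2241

0.2241


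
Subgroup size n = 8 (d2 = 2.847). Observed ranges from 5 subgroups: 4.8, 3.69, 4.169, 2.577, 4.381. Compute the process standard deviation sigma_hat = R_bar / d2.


R_bar = (4.8 + 3.69 + 4.169 + 2.577 + 4.381) / 5
R_bar = 19.617 / 5 = 3.9234
sigma_hat = R_bar / d2 = 3.9234 / 2.847 = 1.3781

1.3781


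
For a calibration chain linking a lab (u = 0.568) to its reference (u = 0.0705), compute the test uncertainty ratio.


TUR = u_lab / u_ref
= 0.568 / 0.0705
= 8.0567

8.0567


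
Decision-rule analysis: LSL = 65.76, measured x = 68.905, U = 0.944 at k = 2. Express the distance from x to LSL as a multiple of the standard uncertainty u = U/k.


u = U / k = 0.944 / 2 = 0.472
margin = |LSL - x| = |65.76 - 68.905| = 3.145
z = margin / u = 3.145 / 0.472
z = 6.6631

6.6631


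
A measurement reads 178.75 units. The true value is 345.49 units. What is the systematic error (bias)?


Systematic error = measured - true
= 178.75 - 345.49
= -166.7400

-166.7400


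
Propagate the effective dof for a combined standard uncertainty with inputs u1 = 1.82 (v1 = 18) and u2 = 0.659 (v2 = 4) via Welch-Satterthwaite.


uc = sqrt(u1^2 + u2^2) = sqrt(1.82^2 + 0.659^2) = 1.9356345
v_eff = uc^4 / (u1^4/v1 + u2^4/v2)
= 1.9356345^4 / (1.82^4/18 + 0.659^4/4)
= 14.037618 / 0.65670521
v_eff = 21.3758

21.3758


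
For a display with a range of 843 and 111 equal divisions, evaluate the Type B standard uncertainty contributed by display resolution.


resolution = range / divisions
resolution = 843 / 111 = 7.5945946
u_res = resolution / (2*sqrt(3))
u_res = 7.5945946 / 3.4641016
u_res = 2.1924

2.1924


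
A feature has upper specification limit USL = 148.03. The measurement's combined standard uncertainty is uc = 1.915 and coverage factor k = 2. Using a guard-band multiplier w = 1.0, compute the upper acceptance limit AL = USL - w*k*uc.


U = k * uc = 2 * 1.915 = 3.83
guard band g = w * U = 1.0 * 3.83 = 3.83
AL = USL - g = 148.03 - 3.83
AL = 144.2000

144.2000


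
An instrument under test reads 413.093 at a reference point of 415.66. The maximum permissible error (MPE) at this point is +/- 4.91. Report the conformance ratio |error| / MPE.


e = indication - reference = 413.093 - 415.66 = -2.5670
|e| = 2.5670
ratio = |e| / MPE = 2.5670 / 4.91
ratio = 0.5228

0.5228


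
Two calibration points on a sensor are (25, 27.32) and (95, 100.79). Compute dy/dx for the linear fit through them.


slope = (y2 - y1) / (x2 - x1)
= (100.79 - 27.32) / (95 - 25)
= 73.4700 / 70
= 1.0496

1.0496


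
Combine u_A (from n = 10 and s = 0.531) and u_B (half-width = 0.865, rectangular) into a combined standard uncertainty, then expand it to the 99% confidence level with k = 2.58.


u_A = s / sqrt(n) = 0.531 / sqrt(10) = 0.16791694
u_B = half_width / sqrt(3) = 0.865 / sqrt(3) = 0.49940798
uc = sqrt(u_A^2 + u_B^2) = sqrt(0.16791694^2 + 0.49940798^2) = 0.5268818
U = k * uc = 2.58 * 0.5268818
U = 1.3594

1.3594


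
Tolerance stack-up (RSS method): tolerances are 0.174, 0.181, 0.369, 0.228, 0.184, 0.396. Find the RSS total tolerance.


RSS = sqrt(0.174^2 + 0.181^2 + 0.369^2 + 0.228^2 + 0.184^2 + 0.396^2)
= sqrt(0.441854)
= 0.6647

0.6647


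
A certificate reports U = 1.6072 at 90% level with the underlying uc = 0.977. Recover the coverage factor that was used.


k = U / uc
k = 1.6072 / 0.977
k = 1.645

1.645


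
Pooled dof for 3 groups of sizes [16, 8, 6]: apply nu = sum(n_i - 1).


nu = sum_i (n_i - 1)
nu = ((16 - 1) + (8 - 1) + (6 - 1))
nu = 15 + 7 + 5
nu = 27

27


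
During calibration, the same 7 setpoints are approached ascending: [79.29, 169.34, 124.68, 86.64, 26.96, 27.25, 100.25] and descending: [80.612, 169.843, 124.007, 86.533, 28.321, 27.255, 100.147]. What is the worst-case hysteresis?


|79.29 - 80.612| = 1.3220
|169.34 - 169.843| = 0.5030
|124.68 - 124.007| = 0.6730
|86.64 - 86.533| = 0.1070
|26.96 - 28.321| = 1.3610
|27.25 - 27.255| = 0.0050
|100.25 - 100.147| = 0.1030
hysteresis = max(diffs) = 1.3610

1.3610


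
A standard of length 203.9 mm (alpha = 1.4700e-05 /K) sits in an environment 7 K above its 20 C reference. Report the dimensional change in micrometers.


dL = L * alpha * dT
= 203.9 * 1.4700e-05 * 7
= 0.0209813 mm
dL_um = 0.0209813 * 1000 = 20.9813 um

20.9813


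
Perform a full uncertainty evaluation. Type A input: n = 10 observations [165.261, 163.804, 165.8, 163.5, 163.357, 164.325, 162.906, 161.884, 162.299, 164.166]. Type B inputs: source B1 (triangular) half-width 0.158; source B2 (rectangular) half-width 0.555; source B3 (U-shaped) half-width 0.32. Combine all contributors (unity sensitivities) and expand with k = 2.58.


mean = (165.261 + 163.804 + 165.8 + 163.5 + 163.357 + 164.325 + 162.906 + 161.884 + 162.299 + 164.166) / 10 = 163.7302
s = sqrt(sum((x - mean)^2)/(n-1)) = 1.2249689
u_A = s / sqrt(n) = 1.2249689 / sqrt(10) = 0.38736918
u_B1 = 0.158 / sqrt(6) = 0.06450323
u_B2 = 0.555 / sqrt(3) = 0.3204294
u_B3 = 0.32 / sqrt(2) = 0.22627417
uc = sqrt(0.38736918^2 + 0.06450323^2 + 0.3204294^2 + 0.22627417^2) = 0.55505905
U = k * uc = 2.58 * 0.55505905
U = 1.4321

1.4321


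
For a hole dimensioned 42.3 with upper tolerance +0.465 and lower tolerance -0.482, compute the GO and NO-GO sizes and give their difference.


GO = nominal - lower_tol (smallest hole = maximum material condition)
GO = 42.3 - 0.482 = 41.818
NO-GO = nominal + upper_tol (largest hole = least material condition)
NO-GO = 42.3 + 0.465 = 42.765
spread = NO-GO - GO = 42.765 - 41.818 = 0.9470

0.9470


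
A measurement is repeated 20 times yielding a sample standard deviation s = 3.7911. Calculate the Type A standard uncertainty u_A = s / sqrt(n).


u_A = s / sqrt(n)
u_A = 3.7911 / sqrt(20)
u_A = 3.7911 / 4.472136
u_A = 0.8477

0.8477


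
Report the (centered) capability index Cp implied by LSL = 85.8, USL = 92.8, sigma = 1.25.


Cp = (USL - LSL) / (6 * sigma)
= (92.8 - 85.8) / (6 * 1.25)
= 7.0000 / 7.5000
= 0.9333

0.9333


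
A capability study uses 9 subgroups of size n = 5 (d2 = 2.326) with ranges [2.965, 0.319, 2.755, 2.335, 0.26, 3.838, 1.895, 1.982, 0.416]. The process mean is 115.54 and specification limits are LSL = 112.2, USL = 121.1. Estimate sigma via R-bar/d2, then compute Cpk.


R_bar = (2.965 + 0.319 + 2.755 + 2.335 + 0.26 + 3.838 + 1.895 + 1.982 + 0.416) / 9 = 1.8627778
sigma = R_bar / d2 = 1.8627778 / 2.326 = 0.8008503
Cp = (USL - LSL)/(6*sigma) = (121.1 - 112.2)/(6*0.8008503) = 1.8522
Cpu = (121.1 - 115.54)/(3*0.8008503) = 2.3142
Cpl = (115.54 - 112.2)/(3*0.8008503) = 1.3902
Cpk = min(Cpu, Cpl) = 1.3902

1.3902


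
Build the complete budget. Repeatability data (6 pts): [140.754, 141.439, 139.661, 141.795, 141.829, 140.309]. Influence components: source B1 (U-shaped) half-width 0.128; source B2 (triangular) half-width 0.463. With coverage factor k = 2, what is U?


mean = (140.754 + 141.439 + 139.661 + 141.795 + 141.829 + 140.309) / 6 = 140.9645
s = sqrt(sum((x - mean)^2)/(n-1)) = 0.87582458
u_A = s / sqrt(n) = 0.87582458 / sqrt(6) = 0.35755389
u_B1 = 0.128 / sqrt(2) = 0.090509668
u_B2 = 0.463 / sqrt(6) = 0.18901896
uc = sqrt(0.35755389^2 + 0.090509668^2 + 0.18901896^2) = 0.41444535
U = k * uc = 2 * 0.41444535
U = 0.8289

0.8289


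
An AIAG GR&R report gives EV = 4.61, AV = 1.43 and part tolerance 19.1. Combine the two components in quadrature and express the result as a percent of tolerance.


GRR = sqrt(EV^2 + AV^2) = sqrt(4.61^2 + 1.43^2) = 4.8266966
%GRR = GRR / tol * 100 = 4.8266966 / 19.1 * 100
%GRR = 25.2707

25.2707


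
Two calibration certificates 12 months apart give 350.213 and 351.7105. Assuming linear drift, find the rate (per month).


rate = (v2 - v1) / months
= (351.7105 - 350.213) / 12
= 1.4975 / 12
= 0.1248

0.1248


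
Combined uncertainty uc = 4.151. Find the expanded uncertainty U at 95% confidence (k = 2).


U = k * uc
U = 2 * 4.151
U = 8.3020

8.3020


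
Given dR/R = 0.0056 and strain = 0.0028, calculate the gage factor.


GF = (dR/R) / epsilon
= 0.0056 / 0.0028
= 2.0000

2.0000


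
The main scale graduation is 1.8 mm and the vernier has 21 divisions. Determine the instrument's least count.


LC = MSD / n_div
= 1.8 / 21
= 0.0857

0.0857


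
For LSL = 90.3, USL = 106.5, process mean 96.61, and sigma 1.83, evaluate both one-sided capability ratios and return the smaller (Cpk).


Cpu = (USL - mean) / (3*sigma) = (106.5 - 96.61) / (3*1.83) = 1.8015
Cpl = (mean - LSL) / (3*sigma) = (96.61 - 90.3) / (3*1.83) = 1.1494
Cpk = min(Cpu, Cpl) = 1.1494

1.1494


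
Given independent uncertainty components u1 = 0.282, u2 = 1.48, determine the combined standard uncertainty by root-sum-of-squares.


uc = sqrt(0.282^2 + 1.48^2)
uc = sqrt(2.269924)
uc = 1.5066

1.5066


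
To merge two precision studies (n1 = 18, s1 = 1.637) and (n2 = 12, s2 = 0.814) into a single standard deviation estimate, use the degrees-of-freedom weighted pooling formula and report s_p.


s_p = sqrt(((n1-1)*s1^2 + (n2-1)*s2^2) / (n1+n2-2))
numerator = (18-1)*1.637^2 + (12-1)*0.814^2 = 45.556073 + 7.288556 = 52.844629
denominator = 18 + 12 - 2 = 28
s_p^2 = 52.844629 / 28 = 1.8873082
s_p = sqrt(1.8873082) = 1.3738

1.3738


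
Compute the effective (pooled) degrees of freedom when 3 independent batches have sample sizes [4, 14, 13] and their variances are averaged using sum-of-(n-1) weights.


nu = sum_i (n_i - 1)
nu = ((4 - 1) + (14 - 1) + (13 - 1))
nu = 3 + 13 + 12
nu = 28

28


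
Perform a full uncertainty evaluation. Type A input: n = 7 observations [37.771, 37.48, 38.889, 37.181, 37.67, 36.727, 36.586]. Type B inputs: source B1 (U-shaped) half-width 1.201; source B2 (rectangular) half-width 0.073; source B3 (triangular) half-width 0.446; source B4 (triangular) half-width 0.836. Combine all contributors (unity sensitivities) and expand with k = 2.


mean = (37.771 + 37.48 + 38.889 + 37.181 + 37.67 + 36.727 + 36.586) / 7 = 37.472
s = sqrt(sum((x - mean)^2)/(n-1)) = 0.77041764
u_A = s / sqrt(n) = 0.77041764 / sqrt(7) = 0.2911905
u_B1 = 1.201 / sqrt(2) = 0.84923524
u_B2 = 0.073 / sqrt(3) = 0.04214657
u_B3 = 0.446 / sqrt(6) = 0.18207874
u_B4 = 0.836 / sqrt(6) = 0.34129557
uc = sqrt(0.2911905^2 + 0.84923524^2 + 0.04214657^2 + 0.18207874^2 + 0.34129557^2) = 0.97847027
U = k * uc = 2 * 0.97847027
U = 1.9569

1.9569


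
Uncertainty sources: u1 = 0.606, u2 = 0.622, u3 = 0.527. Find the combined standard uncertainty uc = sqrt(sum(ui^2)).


uc = sqrt(0.606^2 + 0.622^2 + 0.527^2)
uc = sqrt(1.031849)
uc = 1.0158

1.0158


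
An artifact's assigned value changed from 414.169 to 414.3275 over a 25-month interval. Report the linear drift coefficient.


rate = (v2 - v1) / months
= (414.3275 - 414.169) / 25
= 0.1585 / 25
= 0.0063

0.0063


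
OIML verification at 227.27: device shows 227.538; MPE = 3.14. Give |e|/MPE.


e = indication - reference = 227.538 - 227.27 = 0.2680
|e| = 0.2680
ratio = |e| / MPE = 0.2680 / 3.14
ratio = 0.0854

0.0854


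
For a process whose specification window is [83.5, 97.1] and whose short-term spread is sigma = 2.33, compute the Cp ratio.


Cp = (USL - LSL) / (6 * sigma)
= (97.1 - 83.5) / (6 * 2.33)
= 13.6000 / 13.9800
= 0.9728

0.9728


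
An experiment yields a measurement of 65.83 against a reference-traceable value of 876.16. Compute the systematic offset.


Systematic error = measured - true
= 65.83 - 876.16
= -810.3300

-810.3300
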